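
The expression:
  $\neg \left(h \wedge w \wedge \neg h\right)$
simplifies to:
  $\text{True}$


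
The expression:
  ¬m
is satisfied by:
  {m: False}


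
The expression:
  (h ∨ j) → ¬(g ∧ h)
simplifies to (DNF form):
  ¬g ∨ ¬h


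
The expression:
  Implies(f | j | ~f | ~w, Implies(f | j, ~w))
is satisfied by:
  {f: False, w: False, j: False}
  {j: True, f: False, w: False}
  {f: True, j: False, w: False}
  {j: True, f: True, w: False}
  {w: True, j: False, f: False}


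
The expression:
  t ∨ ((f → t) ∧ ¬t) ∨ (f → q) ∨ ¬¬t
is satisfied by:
  {t: True, q: True, f: False}
  {t: True, q: False, f: False}
  {q: True, t: False, f: False}
  {t: False, q: False, f: False}
  {f: True, t: True, q: True}
  {f: True, t: True, q: False}
  {f: True, q: True, t: False}


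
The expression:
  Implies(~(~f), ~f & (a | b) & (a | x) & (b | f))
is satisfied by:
  {f: False}


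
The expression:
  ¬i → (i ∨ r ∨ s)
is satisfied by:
  {i: True, r: True, s: True}
  {i: True, r: True, s: False}
  {i: True, s: True, r: False}
  {i: True, s: False, r: False}
  {r: True, s: True, i: False}
  {r: True, s: False, i: False}
  {s: True, r: False, i: False}


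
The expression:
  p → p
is always true.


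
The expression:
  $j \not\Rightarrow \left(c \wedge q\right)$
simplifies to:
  $j \wedge \left(\neg c \vee \neg q\right)$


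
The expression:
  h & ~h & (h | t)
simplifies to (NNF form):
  False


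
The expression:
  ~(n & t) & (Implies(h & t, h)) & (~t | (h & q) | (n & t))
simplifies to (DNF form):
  ~t | (h & q & ~n)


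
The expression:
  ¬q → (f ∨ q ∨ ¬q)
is always true.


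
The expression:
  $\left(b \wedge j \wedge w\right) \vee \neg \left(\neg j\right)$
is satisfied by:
  {j: True}


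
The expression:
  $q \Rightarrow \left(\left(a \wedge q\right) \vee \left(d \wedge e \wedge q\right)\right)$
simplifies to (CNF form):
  $\left(a \vee d \vee \neg q\right) \wedge \left(a \vee e \vee \neg q\right)$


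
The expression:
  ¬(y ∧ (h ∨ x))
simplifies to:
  (¬h ∧ ¬x) ∨ ¬y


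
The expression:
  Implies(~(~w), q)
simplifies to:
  q | ~w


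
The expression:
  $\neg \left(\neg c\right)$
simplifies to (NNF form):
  $c$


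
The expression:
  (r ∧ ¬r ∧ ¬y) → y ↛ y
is always true.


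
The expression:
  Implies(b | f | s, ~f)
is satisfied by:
  {f: False}


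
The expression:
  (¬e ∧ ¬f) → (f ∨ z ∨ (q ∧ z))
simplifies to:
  e ∨ f ∨ z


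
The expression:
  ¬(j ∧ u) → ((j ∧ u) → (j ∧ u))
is always true.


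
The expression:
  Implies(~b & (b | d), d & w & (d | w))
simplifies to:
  b | w | ~d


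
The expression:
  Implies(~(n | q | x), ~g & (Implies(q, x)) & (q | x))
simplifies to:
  n | q | x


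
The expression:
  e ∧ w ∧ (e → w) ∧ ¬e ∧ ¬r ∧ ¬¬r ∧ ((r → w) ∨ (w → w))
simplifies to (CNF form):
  False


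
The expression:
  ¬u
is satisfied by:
  {u: False}


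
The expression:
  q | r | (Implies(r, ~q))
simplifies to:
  True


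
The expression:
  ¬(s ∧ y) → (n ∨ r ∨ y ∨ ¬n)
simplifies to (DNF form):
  True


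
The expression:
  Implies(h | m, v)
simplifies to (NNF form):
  v | (~h & ~m)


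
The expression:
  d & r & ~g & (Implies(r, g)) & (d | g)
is never true.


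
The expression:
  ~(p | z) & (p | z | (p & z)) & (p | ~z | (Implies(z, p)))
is never true.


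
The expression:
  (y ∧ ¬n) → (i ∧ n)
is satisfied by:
  {n: True, y: False}
  {y: False, n: False}
  {y: True, n: True}


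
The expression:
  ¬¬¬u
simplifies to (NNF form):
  ¬u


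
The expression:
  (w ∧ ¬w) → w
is always true.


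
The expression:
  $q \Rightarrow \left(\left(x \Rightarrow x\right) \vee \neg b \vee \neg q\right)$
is always true.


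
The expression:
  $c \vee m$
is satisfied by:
  {c: True, m: True}
  {c: True, m: False}
  {m: True, c: False}


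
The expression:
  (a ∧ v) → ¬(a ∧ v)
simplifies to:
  ¬a ∨ ¬v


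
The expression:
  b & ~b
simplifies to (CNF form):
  False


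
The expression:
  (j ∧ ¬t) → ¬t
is always true.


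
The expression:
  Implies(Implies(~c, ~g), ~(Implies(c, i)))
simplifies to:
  (c & ~i) | (g & ~c)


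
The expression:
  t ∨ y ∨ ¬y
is always true.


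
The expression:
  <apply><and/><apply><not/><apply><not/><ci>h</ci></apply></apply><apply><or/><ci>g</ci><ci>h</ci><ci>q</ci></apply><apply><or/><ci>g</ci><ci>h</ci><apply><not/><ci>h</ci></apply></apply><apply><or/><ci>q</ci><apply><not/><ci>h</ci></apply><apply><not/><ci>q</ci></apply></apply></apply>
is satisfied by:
  {h: True}


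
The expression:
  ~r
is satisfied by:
  {r: False}


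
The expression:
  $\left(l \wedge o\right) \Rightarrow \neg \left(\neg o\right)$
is always true.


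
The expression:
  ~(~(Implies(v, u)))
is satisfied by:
  {u: True, v: False}
  {v: False, u: False}
  {v: True, u: True}


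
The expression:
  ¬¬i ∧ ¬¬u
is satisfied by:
  {i: True, u: True}


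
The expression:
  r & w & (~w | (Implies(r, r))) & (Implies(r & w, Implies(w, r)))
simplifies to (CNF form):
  r & w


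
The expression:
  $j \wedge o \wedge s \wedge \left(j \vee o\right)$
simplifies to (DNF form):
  $j \wedge o \wedge s$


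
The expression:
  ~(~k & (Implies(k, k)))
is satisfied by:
  {k: True}


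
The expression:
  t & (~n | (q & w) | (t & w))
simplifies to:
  t & (w | ~n)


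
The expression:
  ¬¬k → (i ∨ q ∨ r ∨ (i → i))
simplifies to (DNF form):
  True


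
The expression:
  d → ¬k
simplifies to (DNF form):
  ¬d ∨ ¬k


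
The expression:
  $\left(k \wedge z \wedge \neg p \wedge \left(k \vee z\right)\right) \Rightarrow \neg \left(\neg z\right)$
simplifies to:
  $\text{True}$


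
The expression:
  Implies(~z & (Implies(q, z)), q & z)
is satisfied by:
  {q: True, z: True}
  {q: True, z: False}
  {z: True, q: False}


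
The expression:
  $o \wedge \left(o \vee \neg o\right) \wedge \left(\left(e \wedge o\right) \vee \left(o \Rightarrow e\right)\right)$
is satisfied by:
  {e: True, o: True}


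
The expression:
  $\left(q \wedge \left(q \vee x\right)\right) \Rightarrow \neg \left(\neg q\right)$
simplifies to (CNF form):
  $\text{True}$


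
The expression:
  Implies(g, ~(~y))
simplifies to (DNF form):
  y | ~g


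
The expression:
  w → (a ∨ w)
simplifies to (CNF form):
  True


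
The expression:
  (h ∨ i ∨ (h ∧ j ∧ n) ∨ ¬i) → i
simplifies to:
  i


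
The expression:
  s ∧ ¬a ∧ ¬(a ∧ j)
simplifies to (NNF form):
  s ∧ ¬a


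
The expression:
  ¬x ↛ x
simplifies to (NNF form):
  ¬x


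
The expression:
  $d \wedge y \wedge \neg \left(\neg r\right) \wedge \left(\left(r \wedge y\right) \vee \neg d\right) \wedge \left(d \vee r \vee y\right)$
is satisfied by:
  {r: True, d: True, y: True}


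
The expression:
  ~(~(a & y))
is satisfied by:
  {a: True, y: True}


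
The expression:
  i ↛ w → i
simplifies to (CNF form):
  True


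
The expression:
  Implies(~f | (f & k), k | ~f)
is always true.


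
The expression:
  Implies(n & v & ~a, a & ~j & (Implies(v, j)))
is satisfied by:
  {a: True, v: False, n: False}
  {v: False, n: False, a: False}
  {a: True, n: True, v: False}
  {n: True, v: False, a: False}
  {a: True, v: True, n: False}
  {v: True, a: False, n: False}
  {a: True, n: True, v: True}


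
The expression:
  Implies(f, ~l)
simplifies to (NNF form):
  ~f | ~l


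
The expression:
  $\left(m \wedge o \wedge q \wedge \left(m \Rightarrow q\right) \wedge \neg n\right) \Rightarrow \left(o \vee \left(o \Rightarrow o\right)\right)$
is always true.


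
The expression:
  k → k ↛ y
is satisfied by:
  {k: False, y: False}
  {y: True, k: False}
  {k: True, y: False}


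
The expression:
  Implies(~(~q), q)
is always true.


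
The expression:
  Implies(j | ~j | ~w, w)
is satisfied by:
  {w: True}


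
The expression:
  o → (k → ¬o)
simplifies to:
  ¬k ∨ ¬o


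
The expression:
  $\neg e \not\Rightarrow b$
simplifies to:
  $\neg b \wedge \neg e$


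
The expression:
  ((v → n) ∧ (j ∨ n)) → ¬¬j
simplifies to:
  j ∨ ¬n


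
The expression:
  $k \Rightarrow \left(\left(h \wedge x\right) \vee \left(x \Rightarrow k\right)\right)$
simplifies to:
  $\text{True}$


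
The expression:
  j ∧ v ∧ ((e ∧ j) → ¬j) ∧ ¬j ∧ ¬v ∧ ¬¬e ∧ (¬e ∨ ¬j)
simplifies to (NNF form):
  False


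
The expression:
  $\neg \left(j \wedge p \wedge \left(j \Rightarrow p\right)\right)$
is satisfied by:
  {p: False, j: False}
  {j: True, p: False}
  {p: True, j: False}


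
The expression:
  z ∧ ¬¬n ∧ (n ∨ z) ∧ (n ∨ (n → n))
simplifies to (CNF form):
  n ∧ z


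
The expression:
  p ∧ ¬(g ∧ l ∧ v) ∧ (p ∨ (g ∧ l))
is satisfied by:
  {p: True, l: False, v: False, g: False}
  {p: True, g: True, l: False, v: False}
  {p: True, v: True, l: False, g: False}
  {p: True, g: True, v: True, l: False}
  {p: True, l: True, v: False, g: False}
  {p: True, g: True, l: True, v: False}
  {p: True, v: True, l: True, g: False}


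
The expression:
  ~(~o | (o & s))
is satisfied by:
  {o: True, s: False}


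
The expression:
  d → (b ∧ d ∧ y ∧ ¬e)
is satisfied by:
  {b: True, y: True, e: False, d: False}
  {b: True, y: False, e: False, d: False}
  {y: True, b: False, e: False, d: False}
  {b: False, y: False, e: False, d: False}
  {b: True, e: True, y: True, d: False}
  {b: True, e: True, y: False, d: False}
  {e: True, y: True, b: False, d: False}
  {e: True, b: False, y: False, d: False}
  {b: True, d: True, e: False, y: True}


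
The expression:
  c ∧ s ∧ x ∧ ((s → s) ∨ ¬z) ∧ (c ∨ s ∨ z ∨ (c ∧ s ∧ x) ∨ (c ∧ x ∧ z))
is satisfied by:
  {c: True, s: True, x: True}


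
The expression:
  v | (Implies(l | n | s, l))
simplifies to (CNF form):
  (l | v | ~n) & (l | v | ~s)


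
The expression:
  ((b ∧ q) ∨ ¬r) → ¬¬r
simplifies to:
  r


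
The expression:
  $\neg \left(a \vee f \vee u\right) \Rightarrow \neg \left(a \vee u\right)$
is always true.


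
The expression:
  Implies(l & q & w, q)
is always true.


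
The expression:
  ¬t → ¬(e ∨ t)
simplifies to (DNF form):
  t ∨ ¬e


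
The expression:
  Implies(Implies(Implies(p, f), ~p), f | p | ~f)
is always true.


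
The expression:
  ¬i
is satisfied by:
  {i: False}


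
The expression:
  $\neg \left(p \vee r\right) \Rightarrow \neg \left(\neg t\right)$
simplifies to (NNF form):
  $p \vee r \vee t$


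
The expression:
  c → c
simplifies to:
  True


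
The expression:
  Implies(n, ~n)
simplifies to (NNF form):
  ~n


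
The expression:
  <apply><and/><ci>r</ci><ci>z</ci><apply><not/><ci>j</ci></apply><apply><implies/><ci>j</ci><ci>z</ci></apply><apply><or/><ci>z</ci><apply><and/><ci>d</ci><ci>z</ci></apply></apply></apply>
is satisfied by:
  {r: True, z: True, j: False}


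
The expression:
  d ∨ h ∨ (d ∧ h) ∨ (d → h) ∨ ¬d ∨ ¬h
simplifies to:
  True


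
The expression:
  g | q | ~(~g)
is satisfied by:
  {q: True, g: True}
  {q: True, g: False}
  {g: True, q: False}


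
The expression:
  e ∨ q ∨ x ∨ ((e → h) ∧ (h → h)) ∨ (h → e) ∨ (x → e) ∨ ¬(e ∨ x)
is always true.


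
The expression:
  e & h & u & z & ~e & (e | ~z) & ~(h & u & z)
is never true.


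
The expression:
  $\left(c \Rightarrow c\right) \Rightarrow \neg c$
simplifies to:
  $\neg c$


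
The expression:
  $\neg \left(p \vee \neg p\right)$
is never true.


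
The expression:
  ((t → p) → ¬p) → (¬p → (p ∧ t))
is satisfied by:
  {p: True}


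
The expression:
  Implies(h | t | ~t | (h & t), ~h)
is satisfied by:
  {h: False}


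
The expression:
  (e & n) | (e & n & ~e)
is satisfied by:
  {e: True, n: True}


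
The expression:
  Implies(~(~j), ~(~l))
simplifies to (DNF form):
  l | ~j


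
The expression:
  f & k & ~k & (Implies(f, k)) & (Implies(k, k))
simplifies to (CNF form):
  False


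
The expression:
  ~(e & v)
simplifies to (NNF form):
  ~e | ~v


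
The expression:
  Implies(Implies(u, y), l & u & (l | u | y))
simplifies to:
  u & (l | ~y)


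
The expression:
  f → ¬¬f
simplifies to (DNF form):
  True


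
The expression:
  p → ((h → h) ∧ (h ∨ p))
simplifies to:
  True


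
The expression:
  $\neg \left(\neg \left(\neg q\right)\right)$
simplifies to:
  $\neg q$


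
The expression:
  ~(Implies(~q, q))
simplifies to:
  ~q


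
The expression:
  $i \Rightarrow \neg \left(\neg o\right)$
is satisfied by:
  {o: True, i: False}
  {i: False, o: False}
  {i: True, o: True}


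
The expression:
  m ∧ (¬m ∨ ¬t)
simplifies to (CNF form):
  m ∧ ¬t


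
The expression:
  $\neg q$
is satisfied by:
  {q: False}


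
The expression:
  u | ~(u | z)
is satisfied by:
  {u: True, z: False}
  {z: False, u: False}
  {z: True, u: True}


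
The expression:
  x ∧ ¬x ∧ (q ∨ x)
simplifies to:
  False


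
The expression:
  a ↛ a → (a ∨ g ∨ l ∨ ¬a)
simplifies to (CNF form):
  True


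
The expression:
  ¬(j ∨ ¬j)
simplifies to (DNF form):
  False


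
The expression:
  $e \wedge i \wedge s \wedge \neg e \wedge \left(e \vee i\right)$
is never true.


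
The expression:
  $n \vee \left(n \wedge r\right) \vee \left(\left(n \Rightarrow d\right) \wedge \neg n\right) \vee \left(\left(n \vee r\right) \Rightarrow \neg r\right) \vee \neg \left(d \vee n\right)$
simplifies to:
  $\text{True}$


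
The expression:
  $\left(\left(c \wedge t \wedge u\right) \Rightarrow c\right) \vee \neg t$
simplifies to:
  $\text{True}$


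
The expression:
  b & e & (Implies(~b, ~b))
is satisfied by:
  {e: True, b: True}


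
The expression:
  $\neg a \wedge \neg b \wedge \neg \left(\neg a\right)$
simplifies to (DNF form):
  $\text{False}$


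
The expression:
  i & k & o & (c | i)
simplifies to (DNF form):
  i & k & o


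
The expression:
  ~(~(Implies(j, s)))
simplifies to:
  s | ~j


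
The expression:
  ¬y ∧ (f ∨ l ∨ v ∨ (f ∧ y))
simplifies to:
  ¬y ∧ (f ∨ l ∨ v)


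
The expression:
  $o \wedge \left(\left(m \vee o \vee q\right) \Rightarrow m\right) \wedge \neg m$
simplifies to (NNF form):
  $\text{False}$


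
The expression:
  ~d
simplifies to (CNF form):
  ~d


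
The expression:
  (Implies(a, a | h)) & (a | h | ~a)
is always true.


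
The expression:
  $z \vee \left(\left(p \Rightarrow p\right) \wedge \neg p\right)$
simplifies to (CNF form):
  $z \vee \neg p$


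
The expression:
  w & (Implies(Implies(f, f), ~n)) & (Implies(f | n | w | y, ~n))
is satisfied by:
  {w: True, n: False}


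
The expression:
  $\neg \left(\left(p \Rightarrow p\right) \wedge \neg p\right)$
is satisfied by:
  {p: True}


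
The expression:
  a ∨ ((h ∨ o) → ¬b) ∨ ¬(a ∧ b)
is always true.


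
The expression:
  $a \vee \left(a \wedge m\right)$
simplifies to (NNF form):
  $a$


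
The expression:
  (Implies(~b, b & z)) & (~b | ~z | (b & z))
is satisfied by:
  {b: True}


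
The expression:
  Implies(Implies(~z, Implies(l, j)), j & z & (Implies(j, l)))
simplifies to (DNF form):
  (j & l & z) | (j & l & ~j) | (l & z & ~z) | (l & ~j & ~z)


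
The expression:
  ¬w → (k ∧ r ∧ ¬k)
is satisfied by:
  {w: True}


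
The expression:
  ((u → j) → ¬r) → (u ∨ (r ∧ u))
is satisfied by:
  {r: True, u: True}
  {r: True, u: False}
  {u: True, r: False}


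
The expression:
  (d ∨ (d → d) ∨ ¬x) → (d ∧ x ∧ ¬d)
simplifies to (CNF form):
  False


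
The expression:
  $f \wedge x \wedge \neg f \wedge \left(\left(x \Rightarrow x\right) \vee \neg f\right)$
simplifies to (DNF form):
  $\text{False}$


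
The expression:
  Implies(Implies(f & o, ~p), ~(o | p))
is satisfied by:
  {f: True, p: False, o: False}
  {f: False, p: False, o: False}
  {o: True, p: True, f: True}


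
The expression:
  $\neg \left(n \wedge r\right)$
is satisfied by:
  {n: False, r: False}
  {r: True, n: False}
  {n: True, r: False}


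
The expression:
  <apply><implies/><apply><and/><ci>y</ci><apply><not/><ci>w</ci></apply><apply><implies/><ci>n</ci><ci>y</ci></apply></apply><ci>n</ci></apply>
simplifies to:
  <apply><or/><ci>n</ci><ci>w</ci><apply><not/><ci>y</ci></apply></apply>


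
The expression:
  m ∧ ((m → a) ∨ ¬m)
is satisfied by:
  {a: True, m: True}


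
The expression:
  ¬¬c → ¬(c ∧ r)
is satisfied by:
  {c: False, r: False}
  {r: True, c: False}
  {c: True, r: False}


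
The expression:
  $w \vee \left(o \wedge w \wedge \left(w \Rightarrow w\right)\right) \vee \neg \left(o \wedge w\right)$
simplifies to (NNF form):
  $\text{True}$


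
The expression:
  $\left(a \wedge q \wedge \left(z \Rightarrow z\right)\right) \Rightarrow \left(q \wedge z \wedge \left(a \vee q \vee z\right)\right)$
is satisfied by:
  {z: True, q: False, a: False}
  {q: False, a: False, z: False}
  {a: True, z: True, q: False}
  {a: True, q: False, z: False}
  {z: True, q: True, a: False}
  {q: True, z: False, a: False}
  {a: True, q: True, z: True}


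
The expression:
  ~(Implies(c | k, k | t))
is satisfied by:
  {c: True, t: False, k: False}


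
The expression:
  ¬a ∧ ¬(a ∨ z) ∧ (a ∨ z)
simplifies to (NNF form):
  False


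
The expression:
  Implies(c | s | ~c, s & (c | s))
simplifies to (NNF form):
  s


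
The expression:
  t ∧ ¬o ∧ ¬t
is never true.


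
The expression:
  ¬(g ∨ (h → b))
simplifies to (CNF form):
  h ∧ ¬b ∧ ¬g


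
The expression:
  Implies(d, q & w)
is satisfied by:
  {w: True, q: True, d: False}
  {w: True, q: False, d: False}
  {q: True, w: False, d: False}
  {w: False, q: False, d: False}
  {d: True, w: True, q: True}


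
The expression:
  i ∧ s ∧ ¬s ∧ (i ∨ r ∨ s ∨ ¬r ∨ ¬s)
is never true.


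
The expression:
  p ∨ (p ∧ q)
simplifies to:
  p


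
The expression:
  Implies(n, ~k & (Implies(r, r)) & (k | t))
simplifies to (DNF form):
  ~n | (t & ~k)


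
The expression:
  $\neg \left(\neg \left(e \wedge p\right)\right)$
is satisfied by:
  {p: True, e: True}


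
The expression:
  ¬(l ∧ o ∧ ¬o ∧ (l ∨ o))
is always true.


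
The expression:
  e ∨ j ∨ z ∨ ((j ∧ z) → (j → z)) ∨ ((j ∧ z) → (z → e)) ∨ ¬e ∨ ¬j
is always true.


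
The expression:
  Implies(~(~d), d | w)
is always true.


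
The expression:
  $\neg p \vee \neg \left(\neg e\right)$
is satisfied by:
  {e: True, p: False}
  {p: False, e: False}
  {p: True, e: True}


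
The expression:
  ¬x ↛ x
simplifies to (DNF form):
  ¬x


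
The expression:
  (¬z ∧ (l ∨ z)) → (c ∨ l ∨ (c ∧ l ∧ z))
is always true.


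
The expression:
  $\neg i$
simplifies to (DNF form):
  $\neg i$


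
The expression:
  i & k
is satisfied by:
  {i: True, k: True}


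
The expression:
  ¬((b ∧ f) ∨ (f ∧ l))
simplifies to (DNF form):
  (¬b ∧ ¬l) ∨ ¬f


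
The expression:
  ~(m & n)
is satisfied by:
  {m: False, n: False}
  {n: True, m: False}
  {m: True, n: False}


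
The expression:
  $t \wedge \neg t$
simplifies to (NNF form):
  $\text{False}$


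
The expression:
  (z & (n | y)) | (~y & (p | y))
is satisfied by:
  {z: True, n: True, p: True, y: False}
  {z: True, n: True, p: False, y: False}
  {z: True, p: True, n: False, y: False}
  {y: True, z: True, n: True, p: True}
  {y: True, z: True, n: True, p: False}
  {y: True, z: True, n: False, p: True}
  {y: True, z: True, n: False, p: False}
  {n: True, p: True, z: False, y: False}
  {p: True, z: False, n: False, y: False}


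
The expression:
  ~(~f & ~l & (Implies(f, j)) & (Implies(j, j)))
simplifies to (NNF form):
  f | l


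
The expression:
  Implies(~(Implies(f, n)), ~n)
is always true.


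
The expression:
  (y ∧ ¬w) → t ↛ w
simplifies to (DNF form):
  t ∨ w ∨ ¬y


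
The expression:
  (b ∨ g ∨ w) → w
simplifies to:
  w ∨ (¬b ∧ ¬g)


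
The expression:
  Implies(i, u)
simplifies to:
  u | ~i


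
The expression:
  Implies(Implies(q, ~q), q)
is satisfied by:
  {q: True}


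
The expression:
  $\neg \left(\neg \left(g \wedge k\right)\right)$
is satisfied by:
  {g: True, k: True}


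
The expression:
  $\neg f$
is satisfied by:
  {f: False}


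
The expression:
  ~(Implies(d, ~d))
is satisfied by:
  {d: True}


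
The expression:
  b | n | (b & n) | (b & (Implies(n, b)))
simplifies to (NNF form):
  b | n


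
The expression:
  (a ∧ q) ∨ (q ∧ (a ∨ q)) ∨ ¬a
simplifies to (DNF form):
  q ∨ ¬a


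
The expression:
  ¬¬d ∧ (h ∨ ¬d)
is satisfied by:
  {h: True, d: True}


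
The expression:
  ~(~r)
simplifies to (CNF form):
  r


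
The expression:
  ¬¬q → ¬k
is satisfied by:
  {k: False, q: False}
  {q: True, k: False}
  {k: True, q: False}


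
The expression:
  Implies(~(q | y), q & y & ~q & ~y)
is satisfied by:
  {y: True, q: True}
  {y: True, q: False}
  {q: True, y: False}


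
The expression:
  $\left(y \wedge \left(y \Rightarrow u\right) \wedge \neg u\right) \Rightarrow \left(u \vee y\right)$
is always true.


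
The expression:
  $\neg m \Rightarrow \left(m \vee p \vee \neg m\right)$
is always true.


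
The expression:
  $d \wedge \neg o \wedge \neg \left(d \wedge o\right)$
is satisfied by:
  {d: True, o: False}


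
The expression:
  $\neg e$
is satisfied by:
  {e: False}


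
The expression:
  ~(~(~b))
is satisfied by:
  {b: False}


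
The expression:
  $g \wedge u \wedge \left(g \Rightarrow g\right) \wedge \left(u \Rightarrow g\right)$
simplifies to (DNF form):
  $g \wedge u$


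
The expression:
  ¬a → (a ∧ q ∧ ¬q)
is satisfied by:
  {a: True}


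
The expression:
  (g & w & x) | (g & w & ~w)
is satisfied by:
  {w: True, x: True, g: True}


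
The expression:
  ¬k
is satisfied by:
  {k: False}


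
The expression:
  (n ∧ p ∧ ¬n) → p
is always true.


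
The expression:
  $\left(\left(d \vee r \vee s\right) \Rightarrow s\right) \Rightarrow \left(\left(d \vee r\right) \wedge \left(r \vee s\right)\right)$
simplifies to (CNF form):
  $d \vee r$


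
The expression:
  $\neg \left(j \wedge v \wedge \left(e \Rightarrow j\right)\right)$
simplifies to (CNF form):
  $\neg j \vee \neg v$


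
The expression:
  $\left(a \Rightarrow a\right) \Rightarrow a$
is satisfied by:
  {a: True}


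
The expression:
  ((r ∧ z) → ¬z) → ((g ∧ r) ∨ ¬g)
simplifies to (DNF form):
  r ∨ ¬g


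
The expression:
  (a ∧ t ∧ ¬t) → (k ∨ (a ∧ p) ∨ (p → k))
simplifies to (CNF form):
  True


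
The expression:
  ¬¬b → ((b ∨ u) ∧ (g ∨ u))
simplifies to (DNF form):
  g ∨ u ∨ ¬b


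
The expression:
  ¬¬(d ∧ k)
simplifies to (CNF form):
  d ∧ k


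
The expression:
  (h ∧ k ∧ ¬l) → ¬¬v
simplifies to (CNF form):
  l ∨ v ∨ ¬h ∨ ¬k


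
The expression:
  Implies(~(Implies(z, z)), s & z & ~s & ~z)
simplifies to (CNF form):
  True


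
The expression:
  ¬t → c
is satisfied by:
  {t: True, c: True}
  {t: True, c: False}
  {c: True, t: False}


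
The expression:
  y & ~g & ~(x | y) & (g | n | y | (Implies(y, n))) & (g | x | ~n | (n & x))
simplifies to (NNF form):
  False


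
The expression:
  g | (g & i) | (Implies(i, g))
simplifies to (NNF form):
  g | ~i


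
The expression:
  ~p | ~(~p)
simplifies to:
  True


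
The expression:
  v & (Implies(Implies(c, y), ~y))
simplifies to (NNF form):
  v & ~y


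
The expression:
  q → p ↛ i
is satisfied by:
  {p: True, i: False, q: False}
  {i: False, q: False, p: False}
  {p: True, i: True, q: False}
  {i: True, p: False, q: False}
  {q: True, p: True, i: False}


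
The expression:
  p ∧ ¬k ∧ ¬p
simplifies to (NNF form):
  False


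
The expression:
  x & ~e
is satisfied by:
  {x: True, e: False}


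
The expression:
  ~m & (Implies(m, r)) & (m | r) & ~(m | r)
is never true.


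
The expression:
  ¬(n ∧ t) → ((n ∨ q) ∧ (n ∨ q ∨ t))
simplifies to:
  n ∨ q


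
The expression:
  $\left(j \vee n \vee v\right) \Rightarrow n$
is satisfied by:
  {n: True, v: False, j: False}
  {j: True, n: True, v: False}
  {n: True, v: True, j: False}
  {j: True, n: True, v: True}
  {j: False, v: False, n: False}


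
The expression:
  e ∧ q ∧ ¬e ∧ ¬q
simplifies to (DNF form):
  False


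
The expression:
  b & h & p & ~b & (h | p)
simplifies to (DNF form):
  False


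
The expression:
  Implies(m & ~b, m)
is always true.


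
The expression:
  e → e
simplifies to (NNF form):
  True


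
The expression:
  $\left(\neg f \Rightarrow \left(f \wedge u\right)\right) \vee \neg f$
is always true.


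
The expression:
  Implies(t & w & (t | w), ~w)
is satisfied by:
  {w: False, t: False}
  {t: True, w: False}
  {w: True, t: False}


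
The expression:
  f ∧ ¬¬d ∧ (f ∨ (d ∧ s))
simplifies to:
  d ∧ f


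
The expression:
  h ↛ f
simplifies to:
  h ∧ ¬f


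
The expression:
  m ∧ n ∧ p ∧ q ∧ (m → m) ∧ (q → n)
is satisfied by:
  {m: True, p: True, q: True, n: True}


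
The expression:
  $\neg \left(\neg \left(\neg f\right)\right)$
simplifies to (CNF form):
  $\neg f$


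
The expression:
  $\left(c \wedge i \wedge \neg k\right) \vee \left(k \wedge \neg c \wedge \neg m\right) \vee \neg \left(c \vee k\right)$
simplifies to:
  $\left(i \wedge \neg k\right) \vee \left(\neg c \wedge \neg k\right) \vee \left(\neg c \wedge \neg m\right)$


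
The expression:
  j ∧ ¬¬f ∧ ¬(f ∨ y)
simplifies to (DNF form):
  False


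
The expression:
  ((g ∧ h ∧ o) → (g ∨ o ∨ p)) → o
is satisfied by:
  {o: True}


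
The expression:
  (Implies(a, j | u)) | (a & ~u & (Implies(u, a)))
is always true.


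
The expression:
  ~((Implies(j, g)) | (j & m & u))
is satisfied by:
  {j: True, g: False, u: False, m: False}
  {j: True, m: True, g: False, u: False}
  {j: True, u: True, g: False, m: False}


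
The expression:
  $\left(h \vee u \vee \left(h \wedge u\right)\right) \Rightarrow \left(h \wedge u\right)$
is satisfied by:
  {h: False, u: False}
  {u: True, h: True}


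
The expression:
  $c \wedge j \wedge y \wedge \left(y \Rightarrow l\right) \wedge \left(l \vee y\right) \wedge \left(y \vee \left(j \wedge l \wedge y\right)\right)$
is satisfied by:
  {c: True, j: True, y: True, l: True}


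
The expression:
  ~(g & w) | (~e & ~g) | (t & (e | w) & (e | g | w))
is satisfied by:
  {t: True, w: False, g: False}
  {w: False, g: False, t: False}
  {g: True, t: True, w: False}
  {g: True, w: False, t: False}
  {t: True, w: True, g: False}
  {w: True, t: False, g: False}
  {g: True, w: True, t: True}


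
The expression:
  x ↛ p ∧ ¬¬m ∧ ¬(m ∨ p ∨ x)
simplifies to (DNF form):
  False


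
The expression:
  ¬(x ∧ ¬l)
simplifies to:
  l ∨ ¬x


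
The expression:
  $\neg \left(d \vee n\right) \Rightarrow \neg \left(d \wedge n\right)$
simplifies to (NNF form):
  $\text{True}$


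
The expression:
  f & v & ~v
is never true.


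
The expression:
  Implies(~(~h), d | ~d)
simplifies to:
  True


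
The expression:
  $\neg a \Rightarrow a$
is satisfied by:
  {a: True}


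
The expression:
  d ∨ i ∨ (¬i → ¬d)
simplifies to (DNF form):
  True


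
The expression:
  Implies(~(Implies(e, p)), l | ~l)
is always true.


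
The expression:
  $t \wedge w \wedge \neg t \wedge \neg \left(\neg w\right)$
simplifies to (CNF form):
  $\text{False}$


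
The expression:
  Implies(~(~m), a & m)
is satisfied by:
  {a: True, m: False}
  {m: False, a: False}
  {m: True, a: True}


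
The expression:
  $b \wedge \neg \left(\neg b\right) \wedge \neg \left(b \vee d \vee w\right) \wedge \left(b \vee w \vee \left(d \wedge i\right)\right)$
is never true.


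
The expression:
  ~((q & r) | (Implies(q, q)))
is never true.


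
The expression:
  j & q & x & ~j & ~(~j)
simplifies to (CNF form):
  False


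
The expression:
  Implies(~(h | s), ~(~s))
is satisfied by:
  {s: True, h: True}
  {s: True, h: False}
  {h: True, s: False}


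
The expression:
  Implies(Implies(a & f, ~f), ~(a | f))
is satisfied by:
  {a: False, f: False}
  {f: True, a: True}


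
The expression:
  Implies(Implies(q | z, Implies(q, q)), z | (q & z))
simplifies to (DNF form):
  z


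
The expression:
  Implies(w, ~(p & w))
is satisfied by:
  {p: False, w: False}
  {w: True, p: False}
  {p: True, w: False}


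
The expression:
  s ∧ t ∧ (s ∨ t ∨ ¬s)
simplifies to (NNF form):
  s ∧ t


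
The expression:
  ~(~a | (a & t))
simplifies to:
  a & ~t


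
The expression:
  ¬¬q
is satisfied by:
  {q: True}


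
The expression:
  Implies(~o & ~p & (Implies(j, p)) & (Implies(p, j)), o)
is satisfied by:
  {o: True, p: True, j: True}
  {o: True, p: True, j: False}
  {o: True, j: True, p: False}
  {o: True, j: False, p: False}
  {p: True, j: True, o: False}
  {p: True, j: False, o: False}
  {j: True, p: False, o: False}


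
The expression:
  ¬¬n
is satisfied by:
  {n: True}


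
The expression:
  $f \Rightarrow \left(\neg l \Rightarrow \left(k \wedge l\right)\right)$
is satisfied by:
  {l: True, f: False}
  {f: False, l: False}
  {f: True, l: True}


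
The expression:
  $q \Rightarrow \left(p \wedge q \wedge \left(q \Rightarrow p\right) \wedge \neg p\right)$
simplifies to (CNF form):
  $\neg q$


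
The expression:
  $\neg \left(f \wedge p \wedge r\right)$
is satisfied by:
  {p: False, r: False, f: False}
  {f: True, p: False, r: False}
  {r: True, p: False, f: False}
  {f: True, r: True, p: False}
  {p: True, f: False, r: False}
  {f: True, p: True, r: False}
  {r: True, p: True, f: False}


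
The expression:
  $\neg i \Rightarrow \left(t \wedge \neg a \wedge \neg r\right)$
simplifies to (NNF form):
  $i \vee \left(t \wedge \neg a \wedge \neg r\right)$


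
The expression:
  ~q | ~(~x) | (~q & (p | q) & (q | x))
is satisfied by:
  {x: True, q: False}
  {q: False, x: False}
  {q: True, x: True}


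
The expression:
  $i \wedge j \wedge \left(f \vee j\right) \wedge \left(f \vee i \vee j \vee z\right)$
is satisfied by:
  {i: True, j: True}


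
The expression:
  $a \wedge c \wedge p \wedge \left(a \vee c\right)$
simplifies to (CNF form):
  $a \wedge c \wedge p$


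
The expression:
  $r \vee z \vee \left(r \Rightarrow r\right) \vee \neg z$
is always true.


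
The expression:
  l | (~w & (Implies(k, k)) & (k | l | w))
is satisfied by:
  {l: True, k: True, w: False}
  {l: True, k: False, w: False}
  {l: True, w: True, k: True}
  {l: True, w: True, k: False}
  {k: True, w: False, l: False}


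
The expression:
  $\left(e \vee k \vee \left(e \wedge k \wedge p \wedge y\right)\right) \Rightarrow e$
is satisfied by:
  {e: True, k: False}
  {k: False, e: False}
  {k: True, e: True}


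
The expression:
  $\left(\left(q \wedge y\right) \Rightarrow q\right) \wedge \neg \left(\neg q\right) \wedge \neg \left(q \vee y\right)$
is never true.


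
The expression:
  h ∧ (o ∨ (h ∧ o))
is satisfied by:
  {h: True, o: True}


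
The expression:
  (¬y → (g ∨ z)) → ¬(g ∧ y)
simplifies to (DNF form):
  ¬g ∨ ¬y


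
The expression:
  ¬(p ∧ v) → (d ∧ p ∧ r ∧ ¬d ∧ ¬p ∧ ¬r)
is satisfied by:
  {p: True, v: True}


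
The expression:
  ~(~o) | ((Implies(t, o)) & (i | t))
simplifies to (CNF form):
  (i | o) & (o | ~t)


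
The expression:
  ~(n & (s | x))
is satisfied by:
  {s: False, n: False, x: False}
  {x: True, s: False, n: False}
  {s: True, x: False, n: False}
  {x: True, s: True, n: False}
  {n: True, x: False, s: False}


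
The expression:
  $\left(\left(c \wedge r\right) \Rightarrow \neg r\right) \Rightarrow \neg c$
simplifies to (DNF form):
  $r \vee \neg c$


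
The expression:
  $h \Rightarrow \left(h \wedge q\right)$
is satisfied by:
  {q: True, h: False}
  {h: False, q: False}
  {h: True, q: True}


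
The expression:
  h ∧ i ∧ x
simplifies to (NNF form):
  h ∧ i ∧ x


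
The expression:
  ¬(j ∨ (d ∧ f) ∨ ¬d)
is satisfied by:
  {d: True, f: False, j: False}


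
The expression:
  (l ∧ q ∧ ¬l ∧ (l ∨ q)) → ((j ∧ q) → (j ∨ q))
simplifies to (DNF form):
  True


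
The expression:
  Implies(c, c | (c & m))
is always true.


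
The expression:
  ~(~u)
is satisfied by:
  {u: True}


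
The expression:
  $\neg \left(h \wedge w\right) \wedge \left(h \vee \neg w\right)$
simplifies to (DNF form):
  $\neg w$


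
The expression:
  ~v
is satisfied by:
  {v: False}


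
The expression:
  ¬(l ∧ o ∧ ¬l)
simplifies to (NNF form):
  True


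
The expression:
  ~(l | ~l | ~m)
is never true.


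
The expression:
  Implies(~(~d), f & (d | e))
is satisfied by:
  {f: True, d: False}
  {d: False, f: False}
  {d: True, f: True}


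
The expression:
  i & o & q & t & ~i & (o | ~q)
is never true.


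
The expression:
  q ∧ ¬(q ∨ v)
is never true.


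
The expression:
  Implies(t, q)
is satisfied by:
  {q: True, t: False}
  {t: False, q: False}
  {t: True, q: True}


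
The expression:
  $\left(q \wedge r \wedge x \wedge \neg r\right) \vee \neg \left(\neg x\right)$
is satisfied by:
  {x: True}


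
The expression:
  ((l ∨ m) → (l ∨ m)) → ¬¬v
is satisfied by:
  {v: True}


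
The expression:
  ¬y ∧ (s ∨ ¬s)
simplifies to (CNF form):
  ¬y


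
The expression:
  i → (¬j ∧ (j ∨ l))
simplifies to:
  (l ∧ ¬j) ∨ ¬i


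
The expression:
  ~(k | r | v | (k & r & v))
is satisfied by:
  {v: False, r: False, k: False}


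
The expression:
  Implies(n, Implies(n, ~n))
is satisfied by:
  {n: False}


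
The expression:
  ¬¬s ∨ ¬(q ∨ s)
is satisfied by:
  {s: True, q: False}
  {q: False, s: False}
  {q: True, s: True}


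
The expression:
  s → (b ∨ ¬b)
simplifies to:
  True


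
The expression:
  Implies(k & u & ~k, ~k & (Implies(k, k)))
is always true.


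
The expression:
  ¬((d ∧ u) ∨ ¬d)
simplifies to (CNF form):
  d ∧ ¬u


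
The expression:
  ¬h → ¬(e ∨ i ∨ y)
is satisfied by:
  {h: True, e: False, i: False, y: False}
  {y: True, h: True, e: False, i: False}
  {h: True, i: True, e: False, y: False}
  {y: True, h: True, i: True, e: False}
  {h: True, e: True, i: False, y: False}
  {h: True, y: True, e: True, i: False}
  {h: True, i: True, e: True, y: False}
  {y: True, h: True, i: True, e: True}
  {y: False, e: False, i: False, h: False}


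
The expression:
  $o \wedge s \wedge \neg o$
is never true.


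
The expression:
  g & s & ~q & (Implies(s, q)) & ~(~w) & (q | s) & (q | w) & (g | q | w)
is never true.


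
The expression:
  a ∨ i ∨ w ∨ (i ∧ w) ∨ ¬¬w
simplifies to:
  a ∨ i ∨ w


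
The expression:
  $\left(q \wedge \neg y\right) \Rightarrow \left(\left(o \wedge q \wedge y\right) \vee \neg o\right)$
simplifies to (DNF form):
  $y \vee \neg o \vee \neg q$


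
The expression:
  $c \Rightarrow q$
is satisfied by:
  {q: True, c: False}
  {c: False, q: False}
  {c: True, q: True}


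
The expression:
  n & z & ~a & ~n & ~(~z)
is never true.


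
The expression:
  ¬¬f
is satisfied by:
  {f: True}


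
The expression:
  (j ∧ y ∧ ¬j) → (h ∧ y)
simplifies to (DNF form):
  True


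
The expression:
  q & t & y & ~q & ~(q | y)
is never true.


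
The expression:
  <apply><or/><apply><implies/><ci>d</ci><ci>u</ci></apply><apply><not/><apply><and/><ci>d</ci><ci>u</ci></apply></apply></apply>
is always true.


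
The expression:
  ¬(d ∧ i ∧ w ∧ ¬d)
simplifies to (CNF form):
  True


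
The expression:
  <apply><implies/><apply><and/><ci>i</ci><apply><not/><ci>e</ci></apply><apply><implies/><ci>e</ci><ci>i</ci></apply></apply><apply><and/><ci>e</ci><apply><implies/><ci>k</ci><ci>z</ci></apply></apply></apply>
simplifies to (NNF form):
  <apply><or/><ci>e</ci><apply><not/><ci>i</ci></apply></apply>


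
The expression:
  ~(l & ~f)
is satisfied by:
  {f: True, l: False}
  {l: False, f: False}
  {l: True, f: True}


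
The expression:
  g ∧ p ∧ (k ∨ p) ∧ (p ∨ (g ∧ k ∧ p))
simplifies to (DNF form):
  g ∧ p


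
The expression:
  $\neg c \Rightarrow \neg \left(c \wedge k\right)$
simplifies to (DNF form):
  $\text{True}$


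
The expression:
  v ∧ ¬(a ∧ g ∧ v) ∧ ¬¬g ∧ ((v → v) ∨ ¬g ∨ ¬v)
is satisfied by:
  {g: True, v: True, a: False}


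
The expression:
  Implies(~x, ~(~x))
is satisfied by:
  {x: True}


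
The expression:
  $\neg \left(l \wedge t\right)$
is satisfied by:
  {l: False, t: False}
  {t: True, l: False}
  {l: True, t: False}


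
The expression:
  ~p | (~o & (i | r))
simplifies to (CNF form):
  (~o | ~p) & (i | r | ~p) & (i | ~o | ~p) & (r | ~o | ~p)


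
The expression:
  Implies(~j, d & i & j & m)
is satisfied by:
  {j: True}


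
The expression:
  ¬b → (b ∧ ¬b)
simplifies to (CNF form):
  b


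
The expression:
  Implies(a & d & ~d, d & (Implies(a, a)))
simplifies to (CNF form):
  True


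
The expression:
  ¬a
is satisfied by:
  {a: False}


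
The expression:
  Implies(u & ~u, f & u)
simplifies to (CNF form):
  True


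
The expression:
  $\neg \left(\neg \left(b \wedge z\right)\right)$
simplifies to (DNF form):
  $b \wedge z$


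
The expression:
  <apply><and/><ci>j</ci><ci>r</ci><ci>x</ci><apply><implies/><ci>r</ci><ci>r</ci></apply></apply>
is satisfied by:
  {r: True, j: True, x: True}


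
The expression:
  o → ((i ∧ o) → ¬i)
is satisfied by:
  {o: False, i: False}
  {i: True, o: False}
  {o: True, i: False}


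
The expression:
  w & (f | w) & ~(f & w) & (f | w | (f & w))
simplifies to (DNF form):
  w & ~f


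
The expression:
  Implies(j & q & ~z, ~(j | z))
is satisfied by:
  {z: True, q: False, j: False}
  {q: False, j: False, z: False}
  {j: True, z: True, q: False}
  {j: True, q: False, z: False}
  {z: True, q: True, j: False}
  {q: True, z: False, j: False}
  {j: True, q: True, z: True}
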